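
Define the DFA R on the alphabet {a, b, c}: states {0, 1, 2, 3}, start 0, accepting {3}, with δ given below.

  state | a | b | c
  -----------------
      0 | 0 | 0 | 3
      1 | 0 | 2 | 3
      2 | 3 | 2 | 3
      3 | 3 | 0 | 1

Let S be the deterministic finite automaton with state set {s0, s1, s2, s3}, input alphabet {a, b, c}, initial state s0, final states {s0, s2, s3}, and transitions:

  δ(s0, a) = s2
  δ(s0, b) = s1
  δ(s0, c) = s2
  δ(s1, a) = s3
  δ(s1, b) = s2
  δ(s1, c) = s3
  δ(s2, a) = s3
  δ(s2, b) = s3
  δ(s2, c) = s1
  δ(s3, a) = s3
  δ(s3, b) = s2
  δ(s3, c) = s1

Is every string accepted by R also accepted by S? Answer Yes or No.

No

The string ac is in L(R) but not in L(S).
So L(R) ⊄ L(S).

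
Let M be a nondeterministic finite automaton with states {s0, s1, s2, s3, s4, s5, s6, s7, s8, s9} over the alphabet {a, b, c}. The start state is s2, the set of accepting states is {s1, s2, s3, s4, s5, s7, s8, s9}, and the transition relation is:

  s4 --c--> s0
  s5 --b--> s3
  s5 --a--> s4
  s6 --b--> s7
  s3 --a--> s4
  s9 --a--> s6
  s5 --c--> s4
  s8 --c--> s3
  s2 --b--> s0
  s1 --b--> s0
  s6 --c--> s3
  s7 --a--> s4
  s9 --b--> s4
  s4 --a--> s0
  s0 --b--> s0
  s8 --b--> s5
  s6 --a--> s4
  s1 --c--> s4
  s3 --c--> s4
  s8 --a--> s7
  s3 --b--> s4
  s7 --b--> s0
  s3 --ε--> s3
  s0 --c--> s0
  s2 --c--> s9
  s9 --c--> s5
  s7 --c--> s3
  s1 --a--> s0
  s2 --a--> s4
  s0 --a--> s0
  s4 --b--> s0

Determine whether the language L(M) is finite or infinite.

The useful states (reachable from s2 and able to reach an accepting state) are {s2, s3, s4, s5, s6, s7, s9}.
Restricted to these states the transition graph has no cycle, so every accepting path has bounded length and L is finite.

finite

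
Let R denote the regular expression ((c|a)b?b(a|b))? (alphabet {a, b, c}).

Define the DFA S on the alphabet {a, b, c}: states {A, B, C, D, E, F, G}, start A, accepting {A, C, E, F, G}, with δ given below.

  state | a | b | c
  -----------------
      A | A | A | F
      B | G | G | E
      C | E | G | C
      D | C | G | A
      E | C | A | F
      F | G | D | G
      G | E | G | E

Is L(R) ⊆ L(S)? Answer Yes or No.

Converting the expression R to a DFA (subset construction, then merging equivalent states) gives the minimal DFA with states {r0, r1, r2, r3, r4, r5}, start state r0, accepting states {r0, r4, r5} and transitions r0: a→r1, b→r2, c→r1; r1: a→r2, b→r3, c→r2; r2: a→r2, b→r2, c→r2; r3: a→r4, b→r5, c→r2; r4: a→r2, b→r2, c→r2; r5: a→r4, b→r4, c→r2.
Exploring the product automaton R × S from the start pair (r0, A), following both machines on each input symbol, reaches 17 state pairs: (r0, A), (r1, A), (r2, A), (r1, F), (r3, A), (r2, F), (r2, G), (r3, D), (r4, A), (r5, A), (r2, D), (r2, E), (r4, C), (r5, G), (r2, C), (r4, E), (r4, G).
R accepts in {r0, r4, r5} and S accepts in {A, C, E, F, G}. The reachable pairs whose R-component is accepting are (r0, A), (r4, A), (r5, A), (r4, C), (r5, G), (r4, E), (r4, G); in each of them the S-component is accepting too, so the product for L(R) \ L(S) (R-component accepting, S-component rejecting) has no reachable accepting pair and the difference is empty.
Hence every string in L(R) is also in L(S).

Yes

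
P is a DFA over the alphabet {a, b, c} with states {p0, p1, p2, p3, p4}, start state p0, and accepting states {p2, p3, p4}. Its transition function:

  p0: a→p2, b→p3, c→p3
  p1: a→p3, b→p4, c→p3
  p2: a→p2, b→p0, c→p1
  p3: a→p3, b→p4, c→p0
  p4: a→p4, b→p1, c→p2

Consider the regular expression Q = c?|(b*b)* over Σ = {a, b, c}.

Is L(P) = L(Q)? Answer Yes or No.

The string a is accepted by P but rejected by Q.
So L(P) ≠ L(Q).

No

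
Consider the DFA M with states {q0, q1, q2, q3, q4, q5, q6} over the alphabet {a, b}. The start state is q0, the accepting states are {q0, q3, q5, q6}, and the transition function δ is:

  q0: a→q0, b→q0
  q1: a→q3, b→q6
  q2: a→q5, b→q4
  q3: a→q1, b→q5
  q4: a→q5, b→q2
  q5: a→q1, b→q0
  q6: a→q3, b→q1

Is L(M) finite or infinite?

infinite

State q0 is reachable from the start and can reach an accepting state, and it lies on the cycle q0 → q0.
Traversing that cycle any number of times yields accepted strings of unbounded length, so the language is infinite.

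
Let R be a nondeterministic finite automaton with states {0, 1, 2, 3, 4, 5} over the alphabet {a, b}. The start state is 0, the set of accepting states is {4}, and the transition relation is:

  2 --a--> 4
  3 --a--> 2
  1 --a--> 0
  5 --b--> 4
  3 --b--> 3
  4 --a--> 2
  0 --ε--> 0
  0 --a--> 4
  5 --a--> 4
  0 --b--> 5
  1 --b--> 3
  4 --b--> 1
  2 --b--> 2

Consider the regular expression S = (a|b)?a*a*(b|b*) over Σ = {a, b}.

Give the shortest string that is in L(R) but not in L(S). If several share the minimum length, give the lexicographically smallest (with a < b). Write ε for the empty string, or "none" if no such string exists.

aaba

The string aaba is accepted by R but not by S.
No shorter string lies in the difference, and aaba is the lexicographically first length-4 string in L(R) \ L(S).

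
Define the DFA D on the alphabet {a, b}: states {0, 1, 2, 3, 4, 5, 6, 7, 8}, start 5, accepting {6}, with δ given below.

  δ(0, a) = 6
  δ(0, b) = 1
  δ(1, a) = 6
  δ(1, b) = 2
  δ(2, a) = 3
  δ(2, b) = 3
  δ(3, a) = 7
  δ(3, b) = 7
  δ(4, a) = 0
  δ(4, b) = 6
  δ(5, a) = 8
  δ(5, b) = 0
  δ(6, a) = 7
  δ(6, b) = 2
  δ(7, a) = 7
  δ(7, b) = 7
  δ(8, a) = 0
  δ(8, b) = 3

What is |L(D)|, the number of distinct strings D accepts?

The useful subgraph on states {0, 1, 5, 6, 8} is acyclic, so L(D) is finite; the longest accepting path visits 5 useful states, giving maximum string length 4.
Counting accepting paths from 5 by length: 1 of length 2, 2 of length 3, 1 of length 4. Total 4.

4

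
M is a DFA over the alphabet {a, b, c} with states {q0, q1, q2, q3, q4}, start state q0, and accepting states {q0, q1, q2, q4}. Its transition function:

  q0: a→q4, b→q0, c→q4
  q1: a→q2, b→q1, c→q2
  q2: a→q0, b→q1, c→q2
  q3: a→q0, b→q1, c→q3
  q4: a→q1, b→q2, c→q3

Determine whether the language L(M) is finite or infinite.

State q0 is reachable from the start and can reach an accepting state, and it lies on the cycle q0 → q0.
Traversing that cycle any number of times yields accepted strings of unbounded length, so the language is infinite.

infinite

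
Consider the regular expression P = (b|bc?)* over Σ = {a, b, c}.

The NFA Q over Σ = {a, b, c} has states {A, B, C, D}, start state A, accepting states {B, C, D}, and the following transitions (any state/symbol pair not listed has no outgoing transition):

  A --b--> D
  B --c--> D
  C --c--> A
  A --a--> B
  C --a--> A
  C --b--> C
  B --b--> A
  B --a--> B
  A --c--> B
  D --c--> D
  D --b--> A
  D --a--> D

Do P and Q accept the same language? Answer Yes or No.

The empty string ε is accepted by P but rejected by Q.
So L(P) ≠ L(Q).

No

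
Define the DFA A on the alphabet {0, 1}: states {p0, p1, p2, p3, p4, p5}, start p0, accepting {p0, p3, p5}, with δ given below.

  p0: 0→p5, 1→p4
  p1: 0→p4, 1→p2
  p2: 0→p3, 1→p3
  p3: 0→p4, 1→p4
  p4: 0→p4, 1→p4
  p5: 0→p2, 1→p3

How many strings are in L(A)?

The useful subgraph on states {p0, p2, p3, p5} is acyclic, so L(A) is finite; the longest accepting path visits 4 useful states, giving maximum string length 3.
Counting accepting paths from p0 by length: 1 of length 0, 1 of length 1, 1 of length 2, 2 of length 3. Total 5.

5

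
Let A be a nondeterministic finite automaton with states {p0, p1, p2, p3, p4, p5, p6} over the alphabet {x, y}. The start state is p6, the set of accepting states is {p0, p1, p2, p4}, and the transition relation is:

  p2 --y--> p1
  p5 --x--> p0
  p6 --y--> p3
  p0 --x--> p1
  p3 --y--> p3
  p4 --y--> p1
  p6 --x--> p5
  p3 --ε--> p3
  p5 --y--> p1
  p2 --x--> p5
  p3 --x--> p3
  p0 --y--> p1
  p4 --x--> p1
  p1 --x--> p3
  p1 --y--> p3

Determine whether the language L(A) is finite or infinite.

The useful states (reachable from p6 and able to reach an accepting state) are {p0, p1, p5, p6}.
Restricted to these states the transition graph has no cycle, so every accepting path has bounded length and L is finite.

finite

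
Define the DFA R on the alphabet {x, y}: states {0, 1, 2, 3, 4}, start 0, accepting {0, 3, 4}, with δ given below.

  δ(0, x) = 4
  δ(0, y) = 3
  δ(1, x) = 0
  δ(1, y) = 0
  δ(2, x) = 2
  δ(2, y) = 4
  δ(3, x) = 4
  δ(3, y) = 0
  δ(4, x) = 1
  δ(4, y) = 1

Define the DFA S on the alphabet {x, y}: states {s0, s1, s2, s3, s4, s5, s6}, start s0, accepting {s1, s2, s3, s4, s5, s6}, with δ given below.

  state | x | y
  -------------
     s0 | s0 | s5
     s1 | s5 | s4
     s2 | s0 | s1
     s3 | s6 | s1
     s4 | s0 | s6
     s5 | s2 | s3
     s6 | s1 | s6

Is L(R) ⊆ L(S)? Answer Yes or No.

The empty string ε is in L(R) but not in L(S).
So L(R) ⊄ L(S).

No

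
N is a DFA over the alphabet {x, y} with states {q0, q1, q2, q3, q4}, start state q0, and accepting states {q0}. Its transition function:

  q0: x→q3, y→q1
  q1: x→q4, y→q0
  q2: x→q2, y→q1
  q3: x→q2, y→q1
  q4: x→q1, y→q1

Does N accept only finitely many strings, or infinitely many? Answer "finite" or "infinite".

infinite

State q0 is reachable from the start and can reach an accepting state, and it lies on the cycle q0 → q1 → q0.
Traversing that cycle any number of times yields accepted strings of unbounded length, so the language is infinite.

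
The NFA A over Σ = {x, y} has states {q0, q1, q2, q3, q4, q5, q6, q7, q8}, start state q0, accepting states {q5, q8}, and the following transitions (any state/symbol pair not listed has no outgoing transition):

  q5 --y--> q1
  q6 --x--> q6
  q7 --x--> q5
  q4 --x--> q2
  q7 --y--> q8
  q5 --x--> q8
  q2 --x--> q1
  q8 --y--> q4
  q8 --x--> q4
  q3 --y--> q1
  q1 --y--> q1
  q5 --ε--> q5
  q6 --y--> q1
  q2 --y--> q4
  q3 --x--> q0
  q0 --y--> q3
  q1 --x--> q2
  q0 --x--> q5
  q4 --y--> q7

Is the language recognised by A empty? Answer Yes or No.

No

The string x is accepted: the run q0 → q5 ends in the accepting state q5.
Since at least one string is accepted, L(A) is not empty.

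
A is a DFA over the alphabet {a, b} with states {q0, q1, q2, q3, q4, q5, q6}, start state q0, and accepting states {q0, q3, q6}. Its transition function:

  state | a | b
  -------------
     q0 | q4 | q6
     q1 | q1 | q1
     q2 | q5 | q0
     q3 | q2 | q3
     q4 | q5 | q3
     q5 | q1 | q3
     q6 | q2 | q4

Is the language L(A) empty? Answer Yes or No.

No

The empty string ε is accepted: the run q0 ends in the accepting state q0.
Since at least one string is accepted, L(A) is not empty.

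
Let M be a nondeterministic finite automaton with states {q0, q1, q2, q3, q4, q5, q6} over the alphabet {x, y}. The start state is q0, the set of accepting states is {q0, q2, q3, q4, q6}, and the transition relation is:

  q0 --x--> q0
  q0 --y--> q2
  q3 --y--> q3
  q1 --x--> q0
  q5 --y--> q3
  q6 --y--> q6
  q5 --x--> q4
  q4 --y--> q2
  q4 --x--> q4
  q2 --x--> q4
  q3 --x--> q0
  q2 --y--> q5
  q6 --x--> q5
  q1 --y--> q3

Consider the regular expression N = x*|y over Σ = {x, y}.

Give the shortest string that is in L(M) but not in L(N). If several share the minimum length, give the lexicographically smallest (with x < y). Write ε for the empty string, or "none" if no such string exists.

xy

The string xy is accepted by M but not by N.
No shorter string lies in the difference, and xy is the lexicographically first length-2 string in L(M) \ L(N).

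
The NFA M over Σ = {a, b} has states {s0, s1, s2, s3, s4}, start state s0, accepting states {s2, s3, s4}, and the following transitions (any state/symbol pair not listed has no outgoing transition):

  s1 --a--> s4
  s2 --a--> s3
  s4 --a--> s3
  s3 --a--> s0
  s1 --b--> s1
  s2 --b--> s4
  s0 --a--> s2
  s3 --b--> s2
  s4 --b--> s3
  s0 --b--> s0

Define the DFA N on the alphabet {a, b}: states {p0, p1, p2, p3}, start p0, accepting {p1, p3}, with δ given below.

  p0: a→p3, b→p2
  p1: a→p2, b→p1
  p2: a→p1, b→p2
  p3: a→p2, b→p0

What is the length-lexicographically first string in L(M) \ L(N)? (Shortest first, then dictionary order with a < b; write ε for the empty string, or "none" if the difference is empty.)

The string aa is accepted by M but not by N.
No shorter string lies in the difference, and aa is the lexicographically first length-2 string in L(M) \ L(N).

aa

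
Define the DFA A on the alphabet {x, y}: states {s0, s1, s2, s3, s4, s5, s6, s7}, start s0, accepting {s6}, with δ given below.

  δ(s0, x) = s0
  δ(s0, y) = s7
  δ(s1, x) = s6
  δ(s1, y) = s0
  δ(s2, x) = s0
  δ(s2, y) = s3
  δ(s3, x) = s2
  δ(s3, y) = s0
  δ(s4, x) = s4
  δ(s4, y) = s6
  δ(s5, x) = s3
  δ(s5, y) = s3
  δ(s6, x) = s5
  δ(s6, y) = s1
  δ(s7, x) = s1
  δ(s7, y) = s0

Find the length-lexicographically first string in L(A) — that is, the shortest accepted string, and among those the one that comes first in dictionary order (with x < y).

yxx

A breadth-first search from s0 reaches an accepting state first via the path s0 → s7 → s1 → s6 on input yxx.
No string of length < 3 is accepted (BFS exhausts all shorter strings without reaching an accepting state), and yxx is the lexicographically least accepting string of length 3.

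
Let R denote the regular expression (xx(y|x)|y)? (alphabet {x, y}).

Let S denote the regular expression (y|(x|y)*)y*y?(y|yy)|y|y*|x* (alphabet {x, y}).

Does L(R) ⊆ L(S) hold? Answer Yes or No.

Yes

Converting the expression R to a DFA (subset construction, then merging equivalent states) gives the minimal DFA with states {r0, r1, r2, r3, r4}, start state r0, accepting states {r0, r2} and transitions r0: x→r1, y→r2; r1: x→r3, y→r4; r2: x→r4, y→r4; r3: x→r2, y→r2; r4: x→r4, y→r4.
Converting the expression S to a DFA (subset construction, then merging equivalent states) gives the minimal DFA with states {s0, s1, s2}, start state s0, accepting states {s0, s1} and transitions s0: x→s0, y→s1; s1: x→s2, y→s1; s2: x→s2, y→s1.
Exploring the product automaton R × S from the start pair (r0, s0), following both machines on each input symbol, reaches 8 state pairs: (r0, s0), (r1, s0), (r2, s1), (r3, s0), (r4, s1), (r4, s2), (r2, s0), (r4, s0).
R accepts in {r0, r2} and S accepts in {s0, s1}. The reachable pairs whose R-component is accepting are (r0, s0), (r2, s1), (r2, s0); in each of them the S-component is accepting too, so the product for L(R) \ L(S) (R-component accepting, S-component rejecting) has no reachable accepting pair and the difference is empty.
Hence every string in L(R) is also in L(S).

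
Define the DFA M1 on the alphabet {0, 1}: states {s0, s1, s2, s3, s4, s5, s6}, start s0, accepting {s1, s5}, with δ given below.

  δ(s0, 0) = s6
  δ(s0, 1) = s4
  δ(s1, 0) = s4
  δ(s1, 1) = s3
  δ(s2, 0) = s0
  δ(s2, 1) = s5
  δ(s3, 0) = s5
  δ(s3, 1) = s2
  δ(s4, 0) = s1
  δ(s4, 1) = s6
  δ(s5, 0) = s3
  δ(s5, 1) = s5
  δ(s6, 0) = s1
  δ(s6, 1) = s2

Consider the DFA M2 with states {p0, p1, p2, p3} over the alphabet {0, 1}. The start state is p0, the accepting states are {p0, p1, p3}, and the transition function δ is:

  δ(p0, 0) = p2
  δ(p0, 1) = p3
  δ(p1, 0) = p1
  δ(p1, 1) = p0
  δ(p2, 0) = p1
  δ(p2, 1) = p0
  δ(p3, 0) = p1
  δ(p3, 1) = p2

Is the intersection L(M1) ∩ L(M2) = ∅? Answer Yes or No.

No

The string 00 is accepted by both M1 and M2.
Hence L(M1) ∩ L(M2) ≠ ∅.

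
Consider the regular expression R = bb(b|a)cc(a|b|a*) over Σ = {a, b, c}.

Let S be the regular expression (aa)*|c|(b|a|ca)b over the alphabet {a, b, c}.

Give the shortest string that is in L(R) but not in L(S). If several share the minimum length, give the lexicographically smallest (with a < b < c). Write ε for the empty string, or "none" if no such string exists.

The string bbacc is accepted by R but not by S.
No shorter string lies in the difference, and bbacc is the lexicographically first length-5 string in L(R) \ L(S).

bbacc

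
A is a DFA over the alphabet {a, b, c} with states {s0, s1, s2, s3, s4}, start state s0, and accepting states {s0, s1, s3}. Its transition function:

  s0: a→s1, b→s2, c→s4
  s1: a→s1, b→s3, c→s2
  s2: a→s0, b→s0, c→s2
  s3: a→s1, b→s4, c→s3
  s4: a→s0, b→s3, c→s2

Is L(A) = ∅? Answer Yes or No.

The empty string ε is accepted: the run s0 ends in the accepting state s0.
Since at least one string is accepted, L(A) is not empty.

No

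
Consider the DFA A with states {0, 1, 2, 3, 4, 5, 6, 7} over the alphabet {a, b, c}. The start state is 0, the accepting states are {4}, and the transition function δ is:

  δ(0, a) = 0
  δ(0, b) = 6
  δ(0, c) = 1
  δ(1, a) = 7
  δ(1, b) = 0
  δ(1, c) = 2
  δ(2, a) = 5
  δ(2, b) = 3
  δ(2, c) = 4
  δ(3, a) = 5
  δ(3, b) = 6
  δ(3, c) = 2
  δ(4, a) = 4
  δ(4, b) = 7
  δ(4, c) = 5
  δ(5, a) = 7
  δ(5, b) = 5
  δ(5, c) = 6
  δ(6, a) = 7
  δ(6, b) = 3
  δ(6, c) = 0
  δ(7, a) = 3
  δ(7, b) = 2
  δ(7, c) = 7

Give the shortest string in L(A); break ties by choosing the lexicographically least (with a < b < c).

A breadth-first search from 0 reaches an accepting state first via the path 0 → 1 → 2 → 4 on input ccc.
No string of length < 3 is accepted (BFS exhausts all shorter strings without reaching an accepting state), and ccc is the lexicographically least accepting string of length 3.

ccc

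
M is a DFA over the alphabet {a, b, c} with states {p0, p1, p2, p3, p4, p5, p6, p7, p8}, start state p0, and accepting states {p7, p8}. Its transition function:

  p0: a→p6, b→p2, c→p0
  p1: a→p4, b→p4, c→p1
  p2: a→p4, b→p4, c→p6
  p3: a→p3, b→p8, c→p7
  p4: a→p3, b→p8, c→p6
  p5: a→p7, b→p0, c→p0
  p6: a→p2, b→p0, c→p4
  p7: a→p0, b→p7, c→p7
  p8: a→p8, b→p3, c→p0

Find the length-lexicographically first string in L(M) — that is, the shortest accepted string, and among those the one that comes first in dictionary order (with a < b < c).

acb

A breadth-first search from p0 reaches an accepting state first via the path p0 → p6 → p4 → p8 on input acb.
No string of length < 3 is accepted (BFS exhausts all shorter strings without reaching an accepting state), and acb is the lexicographically least accepting string of length 3.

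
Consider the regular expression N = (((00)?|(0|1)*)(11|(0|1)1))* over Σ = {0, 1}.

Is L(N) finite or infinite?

The expression contains a Kleene star applied to a subexpression that matches at least one nonempty string, so it matches strings of unbounded length.
Hence L(N) is infinite.

infinite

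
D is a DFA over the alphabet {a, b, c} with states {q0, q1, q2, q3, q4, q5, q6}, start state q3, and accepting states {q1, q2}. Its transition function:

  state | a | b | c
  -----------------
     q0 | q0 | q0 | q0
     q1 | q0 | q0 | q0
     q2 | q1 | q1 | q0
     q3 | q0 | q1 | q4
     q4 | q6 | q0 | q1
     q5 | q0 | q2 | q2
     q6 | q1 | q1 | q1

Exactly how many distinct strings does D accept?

The useful subgraph on states {q1, q3, q4, q6} is acyclic, so L(D) is finite; the longest accepting path visits 4 useful states, giving maximum string length 3.
Counting accepting paths from q3 by length: 1 of length 1, 1 of length 2, 3 of length 3. Total 5.

5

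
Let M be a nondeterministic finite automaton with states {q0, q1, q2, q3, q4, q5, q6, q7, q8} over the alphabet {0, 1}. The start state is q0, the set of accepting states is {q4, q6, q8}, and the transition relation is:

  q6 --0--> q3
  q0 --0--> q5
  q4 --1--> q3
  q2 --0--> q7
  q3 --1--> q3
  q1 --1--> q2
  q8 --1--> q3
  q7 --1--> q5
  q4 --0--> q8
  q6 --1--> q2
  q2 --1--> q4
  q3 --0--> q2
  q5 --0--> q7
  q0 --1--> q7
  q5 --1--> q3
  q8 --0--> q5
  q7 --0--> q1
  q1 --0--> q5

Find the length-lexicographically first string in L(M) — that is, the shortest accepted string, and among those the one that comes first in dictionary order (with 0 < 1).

A breadth-first search from q0 reaches an accepting state first via the path q0 → q5 → q3 → q2 → q4 on input 0101.
No string of length < 4 is accepted (BFS exhausts all shorter strings without reaching an accepting state), and 0101 is the lexicographically least accepting string of length 4.

0101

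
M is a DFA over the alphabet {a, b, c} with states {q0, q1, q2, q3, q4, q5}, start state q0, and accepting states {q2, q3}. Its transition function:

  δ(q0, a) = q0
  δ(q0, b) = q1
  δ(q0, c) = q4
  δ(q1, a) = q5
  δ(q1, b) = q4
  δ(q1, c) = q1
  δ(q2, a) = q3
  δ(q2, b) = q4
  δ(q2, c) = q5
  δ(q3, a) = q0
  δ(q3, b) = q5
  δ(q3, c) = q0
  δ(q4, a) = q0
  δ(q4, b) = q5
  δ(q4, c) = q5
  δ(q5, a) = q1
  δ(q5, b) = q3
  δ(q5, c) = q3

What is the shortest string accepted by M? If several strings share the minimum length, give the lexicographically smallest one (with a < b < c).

bab

A breadth-first search from q0 reaches an accepting state first via the path q0 → q1 → q5 → q3 on input bab.
No string of length < 3 is accepted (BFS exhausts all shorter strings without reaching an accepting state), and bab is the lexicographically least accepting string of length 3.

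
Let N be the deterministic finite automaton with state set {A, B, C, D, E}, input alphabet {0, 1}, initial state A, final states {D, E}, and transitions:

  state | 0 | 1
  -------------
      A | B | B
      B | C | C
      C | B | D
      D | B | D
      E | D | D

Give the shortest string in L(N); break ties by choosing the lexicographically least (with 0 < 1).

A breadth-first search from A reaches an accepting state first via the path A → B → C → D on input 001.
No string of length < 3 is accepted (BFS exhausts all shorter strings without reaching an accepting state), and 001 is the lexicographically least accepting string of length 3.

001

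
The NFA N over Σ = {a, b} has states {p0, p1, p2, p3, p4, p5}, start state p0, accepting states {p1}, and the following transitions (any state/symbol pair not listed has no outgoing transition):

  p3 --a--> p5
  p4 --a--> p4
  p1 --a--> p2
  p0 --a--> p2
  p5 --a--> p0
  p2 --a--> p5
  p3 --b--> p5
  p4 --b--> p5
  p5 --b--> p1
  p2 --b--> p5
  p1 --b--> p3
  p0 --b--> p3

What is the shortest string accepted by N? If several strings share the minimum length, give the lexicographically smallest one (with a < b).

A breadth-first search from p0 reaches an accepting state first via the path p0 → p2 → p5 → p1 on input aab.
No string of length < 3 is accepted (BFS exhausts all shorter strings without reaching an accepting state), and aab is the lexicographically least accepting string of length 3.

aab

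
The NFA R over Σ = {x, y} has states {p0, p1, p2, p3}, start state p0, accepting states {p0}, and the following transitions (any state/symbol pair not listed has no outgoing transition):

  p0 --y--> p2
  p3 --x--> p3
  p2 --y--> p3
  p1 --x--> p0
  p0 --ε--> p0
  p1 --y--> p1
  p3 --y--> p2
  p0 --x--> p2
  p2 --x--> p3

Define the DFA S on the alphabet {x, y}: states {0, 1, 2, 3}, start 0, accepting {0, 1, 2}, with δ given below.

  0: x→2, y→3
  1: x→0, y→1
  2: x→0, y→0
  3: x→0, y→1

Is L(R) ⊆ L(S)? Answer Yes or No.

Yes

Exploring the product automaton R × S from the start pair (p0, 0), following both machines on each input symbol, reaches 9 state pairs: (p0, 0), (p2, 2), (p2, 3), (p3, 0), (p3, 1), (p3, 2), (p2, 1), (p2, 0), (p3, 3).
R accepts in {p0} and S accepts in {0, 1, 2}. The reachable pairs whose R-component is accepting are (p0, 0); in each of them the S-component is accepting too, so the product for L(R) \ L(S) (R-component accepting, S-component rejecting) has no reachable accepting pair and the difference is empty.
Hence every string in L(R) is also in L(S).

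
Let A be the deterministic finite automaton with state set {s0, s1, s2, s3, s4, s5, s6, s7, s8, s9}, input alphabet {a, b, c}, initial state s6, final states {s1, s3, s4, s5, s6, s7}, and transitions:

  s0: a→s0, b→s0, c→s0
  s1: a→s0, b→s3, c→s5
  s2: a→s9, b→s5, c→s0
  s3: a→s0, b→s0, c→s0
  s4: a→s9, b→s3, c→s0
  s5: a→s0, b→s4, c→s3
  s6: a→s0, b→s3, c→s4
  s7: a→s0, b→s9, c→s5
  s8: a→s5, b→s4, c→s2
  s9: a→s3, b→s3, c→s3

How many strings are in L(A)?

The useful subgraph on states {s3, s4, s6, s9} is acyclic, so L(A) is finite; the longest accepting path visits 4 useful states, giving maximum string length 3.
Counting accepting paths from s6 by length: 1 of length 0, 2 of length 1, 1 of length 2, 3 of length 3. Total 7.

7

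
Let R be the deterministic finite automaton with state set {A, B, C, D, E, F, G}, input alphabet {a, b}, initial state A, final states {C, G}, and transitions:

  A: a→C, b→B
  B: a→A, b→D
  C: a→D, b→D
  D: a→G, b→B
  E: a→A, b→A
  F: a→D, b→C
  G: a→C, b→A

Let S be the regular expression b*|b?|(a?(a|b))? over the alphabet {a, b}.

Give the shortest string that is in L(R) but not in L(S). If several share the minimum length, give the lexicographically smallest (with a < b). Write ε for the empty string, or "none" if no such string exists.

The string aaa is accepted by R but not by S.
No shorter string lies in the difference, and aaa is the lexicographically first length-3 string in L(R) \ L(S).

aaa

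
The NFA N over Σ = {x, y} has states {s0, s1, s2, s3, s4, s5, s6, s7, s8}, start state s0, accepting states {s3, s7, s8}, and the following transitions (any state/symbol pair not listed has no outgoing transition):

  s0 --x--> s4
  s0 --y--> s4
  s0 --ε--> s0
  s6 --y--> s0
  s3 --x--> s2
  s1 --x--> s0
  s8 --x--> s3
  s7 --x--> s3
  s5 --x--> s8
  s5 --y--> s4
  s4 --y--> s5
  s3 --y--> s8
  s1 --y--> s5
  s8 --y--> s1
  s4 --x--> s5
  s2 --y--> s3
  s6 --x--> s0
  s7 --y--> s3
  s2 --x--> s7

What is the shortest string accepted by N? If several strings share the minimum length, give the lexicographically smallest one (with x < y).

A breadth-first search from s0 reaches an accepting state first via the path s0 → s4 → s5 → s8 on input xxx.
No string of length < 3 is accepted (BFS exhausts all shorter strings without reaching an accepting state), and xxx is the lexicographically least accepting string of length 3.

xxx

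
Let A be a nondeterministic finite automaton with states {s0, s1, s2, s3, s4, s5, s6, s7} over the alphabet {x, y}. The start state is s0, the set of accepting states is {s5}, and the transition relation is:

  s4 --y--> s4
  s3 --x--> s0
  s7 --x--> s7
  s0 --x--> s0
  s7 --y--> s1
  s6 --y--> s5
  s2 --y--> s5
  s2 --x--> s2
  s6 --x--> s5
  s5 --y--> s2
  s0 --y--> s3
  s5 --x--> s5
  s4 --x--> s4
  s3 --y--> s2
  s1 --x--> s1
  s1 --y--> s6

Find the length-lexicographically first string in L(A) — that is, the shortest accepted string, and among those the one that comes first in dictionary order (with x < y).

yyy

A breadth-first search from s0 reaches an accepting state first via the path s0 → s3 → s2 → s5 on input yyy.
No string of length < 3 is accepted (BFS exhausts all shorter strings without reaching an accepting state), and yyy is the lexicographically least accepting string of length 3.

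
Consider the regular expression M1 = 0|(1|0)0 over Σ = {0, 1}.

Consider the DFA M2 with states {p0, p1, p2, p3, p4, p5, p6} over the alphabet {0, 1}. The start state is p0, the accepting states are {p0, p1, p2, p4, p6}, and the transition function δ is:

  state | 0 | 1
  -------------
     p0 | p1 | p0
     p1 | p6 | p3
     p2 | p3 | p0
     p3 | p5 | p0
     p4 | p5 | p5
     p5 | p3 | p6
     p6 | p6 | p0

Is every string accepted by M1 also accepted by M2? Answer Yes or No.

Converting the expression M1 to a DFA (subset construction, then merging equivalent states) gives the minimal DFA with states {r0, r1, r2, r3, r4}, start state r0, accepting states {r1, r3} and transitions r0: 0→r1, 1→r2; r1: 0→r3, 1→r4; r2: 0→r3, 1→r4; r3: 0→r4, 1→r4; r4: 0→r4, 1→r4.
Exploring the product automaton M1 × M2 from the start pair (r0, p0), following both machines on each input symbol, reaches 10 state pairs: (r0, p0), (r1, p1), (r2, p0), (r3, p6), (r4, p3), (r3, p1), (r4, p0), (r4, p6), (r4, p5), (r4, p1).
M1 accepts in {r1, r3} and M2 accepts in {p0, p1, p2, p4, p6}. The reachable pairs whose M1-component is accepting are (r1, p1), (r3, p6), (r3, p1); in each of them the M2-component is accepting too, so the product for L(M1) \ L(M2) (M1-component accepting, M2-component rejecting) has no reachable accepting pair and the difference is empty.
Hence every string in L(M1) is also in L(M2).

Yes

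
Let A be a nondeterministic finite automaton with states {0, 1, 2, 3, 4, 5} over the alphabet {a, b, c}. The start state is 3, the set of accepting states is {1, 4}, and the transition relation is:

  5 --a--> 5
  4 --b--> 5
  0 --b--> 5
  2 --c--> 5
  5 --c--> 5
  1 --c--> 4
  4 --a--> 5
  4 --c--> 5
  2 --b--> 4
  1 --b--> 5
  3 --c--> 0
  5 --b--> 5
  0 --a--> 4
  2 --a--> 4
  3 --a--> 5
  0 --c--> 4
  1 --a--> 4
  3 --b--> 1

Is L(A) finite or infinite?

finite

The useful states (reachable from 3 and able to reach an accepting state) are {0, 1, 3, 4}.
Restricted to these states the transition graph has no cycle, so every accepting path has bounded length and L is finite.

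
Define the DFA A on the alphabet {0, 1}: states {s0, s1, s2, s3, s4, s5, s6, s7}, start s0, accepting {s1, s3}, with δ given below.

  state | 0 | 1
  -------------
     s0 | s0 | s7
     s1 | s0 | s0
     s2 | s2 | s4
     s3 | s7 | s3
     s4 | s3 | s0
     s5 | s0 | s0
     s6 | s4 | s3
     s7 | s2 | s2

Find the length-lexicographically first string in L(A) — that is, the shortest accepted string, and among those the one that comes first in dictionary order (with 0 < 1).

1010

A breadth-first search from s0 reaches an accepting state first via the path s0 → s7 → s2 → s4 → s3 on input 1010.
No string of length < 4 is accepted (BFS exhausts all shorter strings without reaching an accepting state), and 1010 is the lexicographically least accepting string of length 4.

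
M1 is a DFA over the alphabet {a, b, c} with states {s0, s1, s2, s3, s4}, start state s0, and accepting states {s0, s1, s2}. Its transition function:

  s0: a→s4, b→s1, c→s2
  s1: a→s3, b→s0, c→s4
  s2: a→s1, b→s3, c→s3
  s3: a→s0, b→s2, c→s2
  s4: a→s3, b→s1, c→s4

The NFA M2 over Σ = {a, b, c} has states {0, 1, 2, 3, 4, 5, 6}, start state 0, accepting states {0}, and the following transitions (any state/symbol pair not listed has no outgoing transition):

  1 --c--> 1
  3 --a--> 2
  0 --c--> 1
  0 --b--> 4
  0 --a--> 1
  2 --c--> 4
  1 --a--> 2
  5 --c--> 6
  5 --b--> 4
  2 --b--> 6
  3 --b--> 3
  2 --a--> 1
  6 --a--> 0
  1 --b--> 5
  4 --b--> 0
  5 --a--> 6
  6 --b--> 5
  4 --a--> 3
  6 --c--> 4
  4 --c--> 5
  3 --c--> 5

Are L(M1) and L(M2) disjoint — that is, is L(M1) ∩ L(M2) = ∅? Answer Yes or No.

No

The empty string ε is accepted by both M1 and M2.
Hence L(M1) ∩ L(M2) ≠ ∅.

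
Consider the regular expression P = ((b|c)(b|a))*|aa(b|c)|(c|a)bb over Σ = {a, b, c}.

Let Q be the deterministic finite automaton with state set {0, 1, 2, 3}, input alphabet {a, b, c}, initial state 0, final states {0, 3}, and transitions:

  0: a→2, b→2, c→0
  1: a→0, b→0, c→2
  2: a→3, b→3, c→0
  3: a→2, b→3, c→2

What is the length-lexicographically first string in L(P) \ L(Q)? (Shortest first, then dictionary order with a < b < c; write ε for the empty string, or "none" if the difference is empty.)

The string ca is accepted by P but not by Q.
No shorter string lies in the difference, and ca is the lexicographically first length-2 string in L(P) \ L(Q).

ca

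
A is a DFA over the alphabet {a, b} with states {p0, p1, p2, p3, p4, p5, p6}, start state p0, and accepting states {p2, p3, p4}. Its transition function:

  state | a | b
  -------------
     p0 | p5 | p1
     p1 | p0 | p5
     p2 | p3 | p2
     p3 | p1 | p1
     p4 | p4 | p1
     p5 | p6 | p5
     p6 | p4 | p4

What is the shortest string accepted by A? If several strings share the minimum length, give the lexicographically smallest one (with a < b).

aaa

A breadth-first search from p0 reaches an accepting state first via the path p0 → p5 → p6 → p4 on input aaa.
No string of length < 3 is accepted (BFS exhausts all shorter strings without reaching an accepting state), and aaa is the lexicographically least accepting string of length 3.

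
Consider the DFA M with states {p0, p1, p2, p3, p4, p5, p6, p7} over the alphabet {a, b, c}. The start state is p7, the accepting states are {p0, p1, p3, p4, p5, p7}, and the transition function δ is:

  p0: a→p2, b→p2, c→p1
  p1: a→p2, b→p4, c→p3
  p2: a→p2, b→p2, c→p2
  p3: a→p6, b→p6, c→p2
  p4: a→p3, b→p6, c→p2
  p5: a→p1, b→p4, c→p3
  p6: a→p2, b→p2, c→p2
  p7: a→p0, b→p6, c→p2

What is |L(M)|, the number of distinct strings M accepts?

The useful subgraph on states {p0, p1, p3, p4, p7} is acyclic, so L(M) is finite; the longest accepting path visits 5 useful states, giving maximum string length 4.
Counting accepting paths from p7 by length: 1 of length 0, 1 of length 1, 1 of length 2, 2 of length 3, 1 of length 4. Total 6.

6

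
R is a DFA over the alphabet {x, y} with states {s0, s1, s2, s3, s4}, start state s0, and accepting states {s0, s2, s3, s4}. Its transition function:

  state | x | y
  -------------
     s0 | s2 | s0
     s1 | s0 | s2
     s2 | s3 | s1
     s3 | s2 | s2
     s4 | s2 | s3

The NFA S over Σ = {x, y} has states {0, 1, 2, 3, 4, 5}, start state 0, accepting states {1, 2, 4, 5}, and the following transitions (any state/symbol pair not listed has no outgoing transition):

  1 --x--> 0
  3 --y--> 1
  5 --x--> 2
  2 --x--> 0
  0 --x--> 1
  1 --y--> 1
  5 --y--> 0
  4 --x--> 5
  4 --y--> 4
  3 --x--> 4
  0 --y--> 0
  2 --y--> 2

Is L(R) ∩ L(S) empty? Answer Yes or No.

No

The string x is accepted by both R and S.
Hence L(R) ∩ L(S) ≠ ∅.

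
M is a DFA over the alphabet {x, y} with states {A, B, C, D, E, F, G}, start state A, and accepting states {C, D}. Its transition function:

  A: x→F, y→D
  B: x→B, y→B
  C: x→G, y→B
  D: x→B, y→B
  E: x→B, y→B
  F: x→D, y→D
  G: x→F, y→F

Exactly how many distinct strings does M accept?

3

The useful subgraph on states {A, D, F} is acyclic, so L(M) is finite; the longest accepting path visits 3 useful states, giving maximum string length 2.
Counting accepting paths from A by length: 1 of length 1, 2 of length 2. Total 3.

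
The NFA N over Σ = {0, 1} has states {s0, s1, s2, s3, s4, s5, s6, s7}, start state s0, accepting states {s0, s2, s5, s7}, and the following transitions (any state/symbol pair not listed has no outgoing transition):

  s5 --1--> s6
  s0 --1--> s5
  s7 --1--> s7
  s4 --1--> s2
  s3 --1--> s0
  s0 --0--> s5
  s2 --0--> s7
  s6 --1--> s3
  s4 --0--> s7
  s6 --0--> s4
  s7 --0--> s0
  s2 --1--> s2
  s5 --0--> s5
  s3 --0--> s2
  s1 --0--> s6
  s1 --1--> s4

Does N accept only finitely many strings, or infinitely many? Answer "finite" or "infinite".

State s5 is reachable from the start and can reach an accepting state, and it lies on the cycle s5 → s5.
Traversing that cycle any number of times yields accepted strings of unbounded length, so the language is infinite.

infinite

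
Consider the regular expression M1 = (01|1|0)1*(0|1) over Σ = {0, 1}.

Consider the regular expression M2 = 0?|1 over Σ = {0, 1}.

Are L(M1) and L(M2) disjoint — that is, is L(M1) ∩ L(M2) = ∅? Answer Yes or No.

Yes

Converting the expression M1 to a DFA (subset construction, then merging equivalent states) gives the minimal DFA with states {r0, r1, r2, r3, r4}, start state r0, accepting states {r2, r3} and transitions r0: 0→r1, 1→r1; r1: 0→r2, 1→r3; r2: 0→r4, 1→r4; r3: 0→r2, 1→r3; r4: 0→r4, 1→r4.
Converting the expression M2 to a DFA (subset construction, then merging equivalent states) gives the minimal DFA with states {t0, t1, t2}, start state t0, accepting states {t0, t1} and transitions t0: 0→t1, 1→t1; t1: 0→t2, 1→t2; t2: 0→t2, 1→t2.
Exploring the product automaton M1 × M2 from the start pair (r0, t0), following both machines on each input symbol, reaches 5 state pairs: (r0, t0), (r1, t1), (r2, t2), (r3, t2), (r4, t2).
M1 accepts in {r2, r3} and M2 accepts in {t0, t1}; no reachable pair has both components accepting, so no string drives both machines to acceptance simultaneously and L(M1) ∩ L(M2) = ∅.
So no string is accepted by both, and the intersection is empty.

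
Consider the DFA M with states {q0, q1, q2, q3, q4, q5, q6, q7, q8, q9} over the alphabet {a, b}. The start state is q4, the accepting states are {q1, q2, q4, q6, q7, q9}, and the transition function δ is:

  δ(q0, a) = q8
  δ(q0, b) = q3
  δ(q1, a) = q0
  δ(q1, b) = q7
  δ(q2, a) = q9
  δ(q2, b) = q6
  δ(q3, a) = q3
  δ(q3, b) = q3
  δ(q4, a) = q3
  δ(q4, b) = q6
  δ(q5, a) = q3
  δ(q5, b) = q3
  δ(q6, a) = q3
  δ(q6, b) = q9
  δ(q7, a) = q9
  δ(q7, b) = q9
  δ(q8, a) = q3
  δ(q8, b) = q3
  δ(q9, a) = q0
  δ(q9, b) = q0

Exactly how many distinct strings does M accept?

The useful subgraph on states {q4, q6, q9} is acyclic, so L(M) is finite; the longest accepting path visits 3 useful states, giving maximum string length 2.
Counting accepting paths from q4 by length: 1 of length 0, 1 of length 1, 1 of length 2. Total 3.

3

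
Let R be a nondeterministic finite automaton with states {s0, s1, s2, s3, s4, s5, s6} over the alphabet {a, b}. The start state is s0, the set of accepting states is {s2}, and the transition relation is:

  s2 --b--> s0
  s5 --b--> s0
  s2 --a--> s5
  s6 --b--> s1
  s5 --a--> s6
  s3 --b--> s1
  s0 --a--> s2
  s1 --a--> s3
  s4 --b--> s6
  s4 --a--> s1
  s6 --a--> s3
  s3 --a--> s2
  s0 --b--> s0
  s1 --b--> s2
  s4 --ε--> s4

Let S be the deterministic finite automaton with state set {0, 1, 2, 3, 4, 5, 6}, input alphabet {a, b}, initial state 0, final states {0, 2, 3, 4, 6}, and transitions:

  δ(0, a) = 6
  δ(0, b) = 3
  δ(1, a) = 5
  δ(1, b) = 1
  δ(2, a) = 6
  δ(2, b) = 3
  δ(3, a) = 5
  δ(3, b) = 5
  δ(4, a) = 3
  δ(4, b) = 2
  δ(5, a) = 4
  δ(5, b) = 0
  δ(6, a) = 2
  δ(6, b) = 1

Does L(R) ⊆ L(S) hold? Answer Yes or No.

No

The string ba is in L(R) but not in L(S).
So L(R) ⊄ L(S).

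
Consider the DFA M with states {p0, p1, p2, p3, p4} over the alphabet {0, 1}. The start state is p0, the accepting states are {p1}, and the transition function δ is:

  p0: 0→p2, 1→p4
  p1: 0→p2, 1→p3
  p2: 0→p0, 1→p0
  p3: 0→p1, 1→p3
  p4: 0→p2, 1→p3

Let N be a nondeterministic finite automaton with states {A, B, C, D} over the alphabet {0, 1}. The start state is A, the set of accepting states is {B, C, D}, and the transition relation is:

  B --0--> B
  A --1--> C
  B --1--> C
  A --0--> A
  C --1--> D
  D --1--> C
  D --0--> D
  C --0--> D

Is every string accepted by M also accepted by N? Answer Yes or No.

Exploring the product automaton M × N from the start pair (p0, A), following both machines on each input symbol, reaches 10 state pairs: (p0, A), (p2, A), (p4, C), (p0, C), (p2, D), (p3, D), (p4, D), (p0, D), (p1, D), (p3, C).
M accepts in {p1} and N accepts in {B, C, D}. The reachable pairs whose M-component is accepting are (p1, D); in each of them the N-component is accepting too, so the product for L(M) \ L(N) (M-component accepting, N-component rejecting) has no reachable accepting pair and the difference is empty.
Hence every string in L(M) is also in L(N).

Yes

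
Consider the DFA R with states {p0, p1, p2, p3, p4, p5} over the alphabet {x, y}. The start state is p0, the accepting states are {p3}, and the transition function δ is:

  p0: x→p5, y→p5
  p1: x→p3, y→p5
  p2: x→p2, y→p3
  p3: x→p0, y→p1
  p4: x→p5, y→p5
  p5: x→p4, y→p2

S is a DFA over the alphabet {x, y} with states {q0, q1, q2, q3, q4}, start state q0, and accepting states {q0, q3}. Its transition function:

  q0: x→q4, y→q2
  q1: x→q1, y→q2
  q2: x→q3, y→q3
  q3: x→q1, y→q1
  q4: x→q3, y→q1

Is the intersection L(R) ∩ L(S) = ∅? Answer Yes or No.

The string xxxyy is accepted by both R and S.
Hence L(R) ∩ L(S) ≠ ∅.

No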